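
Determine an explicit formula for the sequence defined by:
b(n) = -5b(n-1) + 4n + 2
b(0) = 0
First-order linear with linear forcing.
Homogeneous solution: b_h(n) = A·(-5)^n.
Try particular b_p(n) = pn + q. Substituting:
  pn + q = -5(p(n-1) + q) + 4n + 2.
Matching the n-coefficient: p = -5p + 4 ⇒ p = \frac{2}{3}.
Matching constants: q = 5p - 5q + 2 ⇒ q = \frac{8}{9}.
General: b(n) = A·(-5)^n + \frac{2 n}{3} + \frac{8}{9}.
Apply b(0) = 0: A + \frac{8}{9} = 0 ⇒ A = - \frac{8}{9}.
So b(n) = - \frac{8 \left(-5\right)^{n}}{9} + \frac{2 n}{3} + \frac{8}{9}.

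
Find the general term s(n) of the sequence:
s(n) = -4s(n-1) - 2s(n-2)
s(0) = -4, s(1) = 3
Characteristic equation: x² + 4x + 2 = 0.
Discriminant Δ = (-4)² + 4·(-2) = 8.
Roots r₁,₂ = (-4 ± √8)/2, so r₁ = -2 + \sqrt{2}, r₂ = -2 - \sqrt{2}.
General solution: s(n) = A·r₁^n + B·r₂^n.
From the initial conditions, A + B = -4 and r₁A + r₂B = 3.
Since r₁ - r₂ = √8: A = (3 - (-4)r₂)/√8 = -2 - \frac{5 \sqrt{2}}{4}, and B = -4 - A = -2 + \frac{5 \sqrt{2}}{4}.
So s(n) = \left(-2 - \frac{5 \sqrt{2}}{4}\right)\left(-2 + \sqrt{2}\right)^n + \left(-2 + \frac{5 \sqrt{2}}{4}\right)\left(-2 - \sqrt{2}\right)^n.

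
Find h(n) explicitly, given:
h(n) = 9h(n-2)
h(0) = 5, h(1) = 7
Characteristic equation: x² - 9 = 0, which factors as (x - (3))(x - (-3)) = 0.
Roots r₁ = 3, r₂ = -3 (distinct).
General solution: h(n) = A·(3)^n + B·(-3)^n.
From h(0) = 5: A + B = 5.
From h(1) = 7: 3A - 3B = 7.
Solving: A = \frac{11}{3}, B = \frac{4}{3}.
So h(n) = \frac{4 \left(-3\right)^{n}}{3} + \frac{11 \cdot 3^{n}}{3}.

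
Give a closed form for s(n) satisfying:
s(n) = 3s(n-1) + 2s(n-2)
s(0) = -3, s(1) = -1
Characteristic equation: x² - 3x - 2 = 0.
Discriminant Δ = (3)² + 4·(2) = 17.
Roots r₁,₂ = (3 ± √17)/2, so r₁ = \frac{3}{2} + \frac{\sqrt{17}}{2}, r₂ = \frac{3}{2} - \frac{\sqrt{17}}{2}.
General solution: s(n) = A·r₁^n + B·r₂^n.
From the initial conditions, A + B = -3 and r₁A + r₂B = -1.
Since r₁ - r₂ = √17: A = (-1 - (-3)r₂)/√17 = - \frac{3}{2} + \frac{7 \sqrt{17}}{34}, and B = -3 - A = - \frac{3}{2} - \frac{7 \sqrt{17}}{34}.
So s(n) = \left(- \frac{3}{2} + \frac{7 \sqrt{17}}{34}\right)\left(\frac{3}{2} + \frac{\sqrt{17}}{2}\right)^n + \left(- \frac{3}{2} - \frac{7 \sqrt{17}}{34}\right)\left(\frac{3}{2} - \frac{\sqrt{17}}{2}\right)^n.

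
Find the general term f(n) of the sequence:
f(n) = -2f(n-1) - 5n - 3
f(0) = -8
First-order linear with linear forcing.
Homogeneous solution: f_h(n) = A·(-2)^n.
Try particular f_p(n) = pn + q. Substituting:
  pn + q = -2(p(n-1) + q) - 5n - 3.
Matching the n-coefficient: p = -2p - 5 ⇒ p = - \frac{5}{3}.
Matching constants: q = 2p - 2q - 3 ⇒ q = - \frac{19}{9}.
General: f(n) = A·(-2)^n - \frac{5 n}{3} - \frac{19}{9}.
Apply f(0) = -8: A - \frac{19}{9} = -8 ⇒ A = - \frac{53}{9}.
So f(n) = - \frac{53 \left(-2\right)^{n}}{9} - \frac{5 n}{3} - \frac{19}{9}.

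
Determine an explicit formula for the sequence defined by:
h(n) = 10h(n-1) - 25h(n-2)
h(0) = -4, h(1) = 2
Characteristic equation: x² - 10x + 25 = 0, which is (x - (5))².
Repeated root r = 5.
General solution: h(n) = (A + Bn)·(5)^n.
From h(0) = -4: A = -4.
From h(1) = 2: (A + B)·(5) = 2 ⇒ B = \frac{22}{5}.
So h(n) = \left(\frac{22 n}{5} - 4\right) \cdot (5)^n.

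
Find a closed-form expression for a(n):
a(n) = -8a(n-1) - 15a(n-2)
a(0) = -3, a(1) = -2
Characteristic equation: x² + 8x + 15 = 0, which factors as (x - (-5))(x - (-3)) = 0.
Roots r₁ = -5, r₂ = -3 (distinct).
General solution: a(n) = A·(-5)^n + B·(-3)^n.
From a(0) = -3: A + B = -3.
From a(1) = -2: -5A - 3B = -2.
Solving: A = \frac{11}{2}, B = - \frac{17}{2}.
So a(n) = - \frac{17 \left(-3\right)^{n}}{2} + \frac{11 \left(-5\right)^{n}}{2}.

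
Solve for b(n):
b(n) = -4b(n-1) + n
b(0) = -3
First-order linear with linear forcing.
Homogeneous solution: b_h(n) = A·(-4)^n.
Try particular b_p(n) = pn + q. Substituting:
  pn + q = -4(p(n-1) + q) + n.
Matching the n-coefficient: p = -4p + 1 ⇒ p = \frac{1}{5}.
Matching constants: q = 4p - 4q ⇒ q = \frac{4}{25}.
General: b(n) = A·(-4)^n + \frac{n}{5} + \frac{4}{25}.
Apply b(0) = -3: A + \frac{4}{25} = -3 ⇒ A = - \frac{79}{25}.
So b(n) = - \frac{79 \left(-4\right)^{n}}{25} + \frac{n}{5} + \frac{4}{25}.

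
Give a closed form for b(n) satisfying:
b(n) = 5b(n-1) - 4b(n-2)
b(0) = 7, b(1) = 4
Characteristic equation: x² - 5x + 4 = 0, which factors as (x - (4))(x - (1)) = 0.
Roots r₁ = 4, r₂ = 1 (distinct).
General solution: b(n) = A·(4)^n + B·(1)^n.
From b(0) = 7: A + B = 7.
From b(1) = 4: 4A + B = 4.
Solving: A = -1, B = 8.
So b(n) = 8 - 4^{n}.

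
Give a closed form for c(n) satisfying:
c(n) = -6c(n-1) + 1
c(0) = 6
First-order linear non-homogeneous.
Homogeneous solution: c_h(n) = A·(-6)^n.
Try constant particular solution c_p = K: K = -6K + 1 ⇒ K = \frac{1}{7}.
General: c(n) = A·(-6)^n + \frac{1}{7}.
Apply c(0) = 6: A + \frac{1}{7} = 6 ⇒ A = \frac{41}{7}.
So c(n) = \frac{41 \left(-6\right)^{n}}{7} + \frac{1}{7}.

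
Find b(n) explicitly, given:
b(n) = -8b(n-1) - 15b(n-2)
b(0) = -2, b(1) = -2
Characteristic equation: x² + 8x + 15 = 0, which factors as (x - (-3))(x - (-5)) = 0.
Roots r₁ = -3, r₂ = -5 (distinct).
General solution: b(n) = A·(-3)^n + B·(-5)^n.
From b(0) = -2: A + B = -2.
From b(1) = -2: -3A - 5B = -2.
Solving: A = -6, B = 4.
So b(n) = - 6 \left(-3\right)^{n} + 4 \left(-5\right)^{n}.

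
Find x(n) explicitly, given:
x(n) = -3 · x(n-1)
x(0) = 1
Pure geometric recurrence with ratio -3.
By induction x(n) = x(0) · (-3)^n = \left(-3\right)^{n}.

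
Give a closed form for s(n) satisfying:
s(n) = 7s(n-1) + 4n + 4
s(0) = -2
First-order linear with linear forcing.
Homogeneous solution: s_h(n) = A·(7)^n.
Try particular s_p(n) = pn + q. Substituting:
  pn + q = 7(p(n-1) + q) + 4n + 4.
Matching the n-coefficient: p = 7p + 4 ⇒ p = - \frac{2}{3}.
Matching constants: q = -7p + 7q + 4 ⇒ q = - \frac{13}{9}.
General: s(n) = A·(7)^n - \frac{2 n}{3} - \frac{13}{9}.
Apply s(0) = -2: A - \frac{13}{9} = -2 ⇒ A = - \frac{5}{9}.
So s(n) = - \frac{5 \cdot 7^{n}}{9} - \frac{2 n}{3} - \frac{13}{9}.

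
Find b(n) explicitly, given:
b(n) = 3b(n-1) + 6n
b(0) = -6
First-order linear with linear forcing.
Homogeneous solution: b_h(n) = A·(3)^n.
Try particular b_p(n) = pn + q. Substituting:
  pn + q = 3(p(n-1) + q) + 6n.
Matching the n-coefficient: p = 3p + 6 ⇒ p = -3.
Matching constants: q = -3p + 3q ⇒ q = - \frac{9}{2}.
General: b(n) = A·(3)^n - 3 n - \frac{9}{2}.
Apply b(0) = -6: A - \frac{9}{2} = -6 ⇒ A = - \frac{3}{2}.
So b(n) = - \frac{3 \cdot 3^{n}}{2} - 3 n - \frac{9}{2}.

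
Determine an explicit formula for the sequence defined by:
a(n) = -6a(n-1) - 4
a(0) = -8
First-order linear non-homogeneous.
Homogeneous solution: a_h(n) = A·(-6)^n.
Try constant particular solution a_p = K: K = -6K - 4 ⇒ K = - \frac{4}{7}.
General: a(n) = A·(-6)^n - \frac{4}{7}.
Apply a(0) = -8: A - \frac{4}{7} = -8 ⇒ A = - \frac{52}{7}.
So a(n) = - \frac{52 \left(-6\right)^{n}}{7} - \frac{4}{7}.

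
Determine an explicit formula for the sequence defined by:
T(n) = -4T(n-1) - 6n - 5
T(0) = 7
First-order linear with linear forcing.
Homogeneous solution: T_h(n) = A·(-4)^n.
Try particular T_p(n) = pn + q. Substituting:
  pn + q = -4(p(n-1) + q) - 6n - 5.
Matching the n-coefficient: p = -4p - 6 ⇒ p = - \frac{6}{5}.
Matching constants: q = 4p - 4q - 5 ⇒ q = - \frac{49}{25}.
General: T(n) = A·(-4)^n - \frac{6 n}{5} - \frac{49}{25}.
Apply T(0) = 7: A - \frac{49}{25} = 7 ⇒ A = \frac{224}{25}.
So T(n) = \frac{224 \left(-4\right)^{n}}{25} - \frac{6 n}{5} - \frac{49}{25}.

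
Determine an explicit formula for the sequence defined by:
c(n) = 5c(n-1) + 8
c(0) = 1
First-order linear non-homogeneous.
Homogeneous solution: c_h(n) = A·(5)^n.
Try constant particular solution c_p = K: K = 5K + 8 ⇒ K = -2.
General: c(n) = A·(5)^n - 2.
Apply c(0) = 1: A - 2 = 1 ⇒ A = 3.
So c(n) = 3 \cdot 5^{n} - 2.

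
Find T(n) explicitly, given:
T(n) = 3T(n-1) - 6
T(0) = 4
First-order linear non-homogeneous.
Homogeneous solution: T_h(n) = A·(3)^n.
Try constant particular solution T_p = K: K = 3K - 6 ⇒ K = 3.
General: T(n) = A·(3)^n + 3.
Apply T(0) = 4: A + 3 = 4 ⇒ A = 1.
So T(n) = 3^{n} + 3.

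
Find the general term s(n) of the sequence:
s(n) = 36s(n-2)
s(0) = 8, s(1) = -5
Characteristic equation: x² - 36 = 0, which factors as (x - (-6))(x - (6)) = 0.
Roots r₁ = -6, r₂ = 6 (distinct).
General solution: s(n) = A·(-6)^n + B·(6)^n.
From s(0) = 8: A + B = 8.
From s(1) = -5: -6A + 6B = -5.
Solving: A = \frac{53}{12}, B = \frac{43}{12}.
So s(n) = \frac{53 \left(-6\right)^{n}}{12} + \frac{43 \cdot 6^{n}}{12}.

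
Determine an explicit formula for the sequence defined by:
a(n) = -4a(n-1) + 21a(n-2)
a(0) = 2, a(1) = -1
Characteristic equation: x² + 4x - 21 = 0, which factors as (x - (-7))(x - (3)) = 0.
Roots r₁ = -7, r₂ = 3 (distinct).
General solution: a(n) = A·(-7)^n + B·(3)^n.
From a(0) = 2: A + B = 2.
From a(1) = -1: -7A + 3B = -1.
Solving: A = \frac{7}{10}, B = \frac{13}{10}.
So a(n) = \frac{7 \left(-7\right)^{n}}{10} + \frac{13 \cdot 3^{n}}{10}.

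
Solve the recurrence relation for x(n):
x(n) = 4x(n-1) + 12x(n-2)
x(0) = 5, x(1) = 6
Characteristic equation: x² - 4x - 12 = 0, which factors as (x - (-2))(x - (6)) = 0.
Roots r₁ = -2, r₂ = 6 (distinct).
General solution: x(n) = A·(-2)^n + B·(6)^n.
From x(0) = 5: A + B = 5.
From x(1) = 6: -2A + 6B = 6.
Solving: A = 3, B = 2.
So x(n) = 3 \left(-2\right)^{n} + 2 \cdot 6^{n}.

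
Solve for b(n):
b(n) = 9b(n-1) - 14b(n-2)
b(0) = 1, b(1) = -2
Characteristic equation: x² - 9x + 14 = 0, which factors as (x - (7))(x - (2)) = 0.
Roots r₁ = 7, r₂ = 2 (distinct).
General solution: b(n) = A·(7)^n + B·(2)^n.
From b(0) = 1: A + B = 1.
From b(1) = -2: 7A + 2B = -2.
Solving: A = - \frac{4}{5}, B = \frac{9}{5}.
So b(n) = \frac{9 \cdot 2^{n}}{5} - \frac{4 \cdot 7^{n}}{5}.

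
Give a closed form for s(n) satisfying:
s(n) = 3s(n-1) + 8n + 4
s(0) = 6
First-order linear with linear forcing.
Homogeneous solution: s_h(n) = A·(3)^n.
Try particular s_p(n) = pn + q. Substituting:
  pn + q = 3(p(n-1) + q) + 8n + 4.
Matching the n-coefficient: p = 3p + 8 ⇒ p = -4.
Matching constants: q = -3p + 3q + 4 ⇒ q = -8.
General: s(n) = A·(3)^n - 4 n - 8.
Apply s(0) = 6: A - 8 = 6 ⇒ A = 14.
So s(n) = 14 \cdot 3^{n} - 4 n - 8.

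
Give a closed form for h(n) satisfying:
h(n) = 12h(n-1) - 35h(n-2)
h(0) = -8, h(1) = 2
Characteristic equation: x² - 12x + 35 = 0, which factors as (x - (5))(x - (7)) = 0.
Roots r₁ = 5, r₂ = 7 (distinct).
General solution: h(n) = A·(5)^n + B·(7)^n.
From h(0) = -8: A + B = -8.
From h(1) = 2: 5A + 7B = 2.
Solving: A = -29, B = 21.
So h(n) = - 29 \cdot 5^{n} + 21 \cdot 7^{n}.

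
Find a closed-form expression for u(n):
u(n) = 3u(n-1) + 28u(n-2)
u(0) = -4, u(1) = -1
Characteristic equation: x² - 3x - 28 = 0, which factors as (x - (7))(x - (-4)) = 0.
Roots r₁ = 7, r₂ = -4 (distinct).
General solution: u(n) = A·(7)^n + B·(-4)^n.
From u(0) = -4: A + B = -4.
From u(1) = -1: 7A - 4B = -1.
Solving: A = - \frac{17}{11}, B = - \frac{27}{11}.
So u(n) = - \frac{27 \left(-4\right)^{n}}{11} - \frac{17 \cdot 7^{n}}{11}.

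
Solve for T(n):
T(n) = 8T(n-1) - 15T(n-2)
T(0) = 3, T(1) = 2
Characteristic equation: x² - 8x + 15 = 0, which factors as (x - (3))(x - (5)) = 0.
Roots r₁ = 3, r₂ = 5 (distinct).
General solution: T(n) = A·(3)^n + B·(5)^n.
From T(0) = 3: A + B = 3.
From T(1) = 2: 3A + 5B = 2.
Solving: A = \frac{13}{2}, B = - \frac{7}{2}.
So T(n) = \frac{13 \cdot 3^{n}}{2} - \frac{7 \cdot 5^{n}}{2}.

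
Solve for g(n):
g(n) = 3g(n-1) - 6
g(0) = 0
First-order linear non-homogeneous.
Homogeneous solution: g_h(n) = A·(3)^n.
Try constant particular solution g_p = K: K = 3K - 6 ⇒ K = 3.
General: g(n) = A·(3)^n + 3.
Apply g(0) = 0: A + 3 = 0 ⇒ A = -3.
So g(n) = 3 - 3 \cdot 3^{n}.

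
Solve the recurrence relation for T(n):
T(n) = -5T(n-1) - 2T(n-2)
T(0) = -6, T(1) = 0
Characteristic equation: x² + 5x + 2 = 0.
Discriminant Δ = (-5)² + 4·(-2) = 17.
Roots r₁,₂ = (-5 ± √17)/2, so r₁ = - \frac{5}{2} + \frac{\sqrt{17}}{2}, r₂ = - \frac{5}{2} - \frac{\sqrt{17}}{2}.
General solution: T(n) = A·r₁^n + B·r₂^n.
From the initial conditions, A + B = -6 and r₁A + r₂B = 0.
Since r₁ - r₂ = √17: A = (0 - (-6)r₂)/√17 = - \frac{15 \sqrt{17}}{17} - 3, and B = -6 - A = -3 + \frac{15 \sqrt{17}}{17}.
So T(n) = \left(- \frac{15 \sqrt{17}}{17} - 3\right)\left(- \frac{5}{2} + \frac{\sqrt{17}}{2}\right)^n + \left(-3 + \frac{15 \sqrt{17}}{17}\right)\left(- \frac{5}{2} - \frac{\sqrt{17}}{2}\right)^n.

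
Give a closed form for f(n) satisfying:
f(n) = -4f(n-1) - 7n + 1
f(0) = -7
First-order linear with linear forcing.
Homogeneous solution: f_h(n) = A·(-4)^n.
Try particular f_p(n) = pn + q. Substituting:
  pn + q = -4(p(n-1) + q) - 7n + 1.
Matching the n-coefficient: p = -4p - 7 ⇒ p = - \frac{7}{5}.
Matching constants: q = 4p - 4q + 1 ⇒ q = - \frac{23}{25}.
General: f(n) = A·(-4)^n - \frac{7 n}{5} - \frac{23}{25}.
Apply f(0) = -7: A - \frac{23}{25} = -7 ⇒ A = - \frac{152}{25}.
So f(n) = - \frac{152 \left(-4\right)^{n}}{25} - \frac{7 n}{5} - \frac{23}{25}.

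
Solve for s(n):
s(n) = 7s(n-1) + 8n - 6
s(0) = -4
First-order linear with linear forcing.
Homogeneous solution: s_h(n) = A·(7)^n.
Try particular s_p(n) = pn + q. Substituting:
  pn + q = 7(p(n-1) + q) + 8n - 6.
Matching the n-coefficient: p = 7p + 8 ⇒ p = - \frac{4}{3}.
Matching constants: q = -7p + 7q - 6 ⇒ q = - \frac{5}{9}.
General: s(n) = A·(7)^n - \frac{4 n}{3} - \frac{5}{9}.
Apply s(0) = -4: A - \frac{5}{9} = -4 ⇒ A = - \frac{31}{9}.
So s(n) = - \frac{31 \cdot 7^{n}}{9} - \frac{4 n}{3} - \frac{5}{9}.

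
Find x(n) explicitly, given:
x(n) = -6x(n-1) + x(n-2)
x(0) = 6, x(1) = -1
Characteristic equation: x² + 6x - 1 = 0.
Discriminant Δ = (-6)² + 4·(1) = 40.
Roots r₁,₂ = (-6 ± √40)/2, so r₁ = -3 + \sqrt{10}, r₂ = - \sqrt{10} - 3.
General solution: x(n) = A·r₁^n + B·r₂^n.
From the initial conditions, A + B = 6 and r₁A + r₂B = -1.
Since r₁ - r₂ = √40: A = (-1 - (6)r₂)/√40 = \frac{17 \sqrt{10}}{20} + 3, and B = 6 - A = 3 - \frac{17 \sqrt{10}}{20}.
So x(n) = \left(\frac{17 \sqrt{10}}{20} + 3\right)\left(-3 + \sqrt{10}\right)^n + \left(3 - \frac{17 \sqrt{10}}{20}\right)\left(- \sqrt{10} - 3\right)^n.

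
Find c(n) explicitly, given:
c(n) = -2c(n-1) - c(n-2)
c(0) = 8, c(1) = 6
Characteristic equation: x² + 2x + 1 = 0, which is (x - (-1))².
Repeated root r = -1.
General solution: c(n) = (A + Bn)·(-1)^n.
From c(0) = 8: A = 8.
From c(1) = 6: (A + B)·(-1) = 6 ⇒ B = -14.
So c(n) = \left(8 - 14 n\right) \cdot (-1)^n.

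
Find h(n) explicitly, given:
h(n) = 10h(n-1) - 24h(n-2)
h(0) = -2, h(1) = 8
Characteristic equation: x² - 10x + 24 = 0, which factors as (x - (4))(x - (6)) = 0.
Roots r₁ = 4, r₂ = 6 (distinct).
General solution: h(n) = A·(4)^n + B·(6)^n.
From h(0) = -2: A + B = -2.
From h(1) = 8: 4A + 6B = 8.
Solving: A = -10, B = 8.
So h(n) = - 10 \cdot 4^{n} + 8 \cdot 6^{n}.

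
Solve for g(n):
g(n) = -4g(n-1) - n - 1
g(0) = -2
First-order linear with linear forcing.
Homogeneous solution: g_h(n) = A·(-4)^n.
Try particular g_p(n) = pn + q. Substituting:
  pn + q = -4(p(n-1) + q) - n - 1.
Matching the n-coefficient: p = -4p - 1 ⇒ p = - \frac{1}{5}.
Matching constants: q = 4p - 4q - 1 ⇒ q = - \frac{9}{25}.
General: g(n) = A·(-4)^n - \frac{n}{5} - \frac{9}{25}.
Apply g(0) = -2: A - \frac{9}{25} = -2 ⇒ A = - \frac{41}{25}.
So g(n) = - \frac{41 \left(-4\right)^{n}}{25} - \frac{n}{5} - \frac{9}{25}.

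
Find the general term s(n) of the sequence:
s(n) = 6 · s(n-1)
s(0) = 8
Pure geometric recurrence with ratio 6.
By induction s(n) = s(0) · (6)^n = 8 \cdot 6^{n}.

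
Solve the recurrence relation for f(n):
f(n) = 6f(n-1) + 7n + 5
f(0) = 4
First-order linear with linear forcing.
Homogeneous solution: f_h(n) = A·(6)^n.
Try particular f_p(n) = pn + q. Substituting:
  pn + q = 6(p(n-1) + q) + 7n + 5.
Matching the n-coefficient: p = 6p + 7 ⇒ p = - \frac{7}{5}.
Matching constants: q = -6p + 6q + 5 ⇒ q = - \frac{67}{25}.
General: f(n) = A·(6)^n - \frac{7 n}{5} - \frac{67}{25}.
Apply f(0) = 4: A - \frac{67}{25} = 4 ⇒ A = \frac{167}{25}.
So f(n) = \frac{167 \cdot 6^{n}}{25} - \frac{7 n}{5} - \frac{67}{25}.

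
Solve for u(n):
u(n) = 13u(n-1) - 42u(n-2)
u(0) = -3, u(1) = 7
Characteristic equation: x² - 13x + 42 = 0, which factors as (x - (7))(x - (6)) = 0.
Roots r₁ = 7, r₂ = 6 (distinct).
General solution: u(n) = A·(7)^n + B·(6)^n.
From u(0) = -3: A + B = -3.
From u(1) = 7: 7A + 6B = 7.
Solving: A = 25, B = -28.
So u(n) = - 28 \cdot 6^{n} + 25 \cdot 7^{n}.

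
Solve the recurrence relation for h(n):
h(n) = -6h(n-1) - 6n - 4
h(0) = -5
First-order linear with linear forcing.
Homogeneous solution: h_h(n) = A·(-6)^n.
Try particular h_p(n) = pn + q. Substituting:
  pn + q = -6(p(n-1) + q) - 6n - 4.
Matching the n-coefficient: p = -6p - 6 ⇒ p = - \frac{6}{7}.
Matching constants: q = 6p - 6q - 4 ⇒ q = - \frac{64}{49}.
General: h(n) = A·(-6)^n - \frac{6 n}{7} - \frac{64}{49}.
Apply h(0) = -5: A - \frac{64}{49} = -5 ⇒ A = - \frac{181}{49}.
So h(n) = - \frac{181 \left(-6\right)^{n}}{49} - \frac{6 n}{7} - \frac{64}{49}.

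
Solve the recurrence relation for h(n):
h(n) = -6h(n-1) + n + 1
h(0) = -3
First-order linear with linear forcing.
Homogeneous solution: h_h(n) = A·(-6)^n.
Try particular h_p(n) = pn + q. Substituting:
  pn + q = -6(p(n-1) + q) + n + 1.
Matching the n-coefficient: p = -6p + 1 ⇒ p = \frac{1}{7}.
Matching constants: q = 6p - 6q + 1 ⇒ q = \frac{13}{49}.
General: h(n) = A·(-6)^n + \frac{n}{7} + \frac{13}{49}.
Apply h(0) = -3: A + \frac{13}{49} = -3 ⇒ A = - \frac{160}{49}.
So h(n) = - \frac{160 \left(-6\right)^{n}}{49} + \frac{n}{7} + \frac{13}{49}.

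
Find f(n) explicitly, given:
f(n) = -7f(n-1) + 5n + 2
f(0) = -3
First-order linear with linear forcing.
Homogeneous solution: f_h(n) = A·(-7)^n.
Try particular f_p(n) = pn + q. Substituting:
  pn + q = -7(p(n-1) + q) + 5n + 2.
Matching the n-coefficient: p = -7p + 5 ⇒ p = \frac{5}{8}.
Matching constants: q = 7p - 7q + 2 ⇒ q = \frac{51}{64}.
General: f(n) = A·(-7)^n + \frac{5 n}{8} + \frac{51}{64}.
Apply f(0) = -3: A + \frac{51}{64} = -3 ⇒ A = - \frac{243}{64}.
So f(n) = - \frac{243 \left(-7\right)^{n}}{64} + \frac{5 n}{8} + \frac{51}{64}.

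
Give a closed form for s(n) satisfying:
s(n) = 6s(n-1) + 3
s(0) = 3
First-order linear non-homogeneous.
Homogeneous solution: s_h(n) = A·(6)^n.
Try constant particular solution s_p = K: K = 6K + 3 ⇒ K = - \frac{3}{5}.
General: s(n) = A·(6)^n - \frac{3}{5}.
Apply s(0) = 3: A - \frac{3}{5} = 3 ⇒ A = \frac{18}{5}.
So s(n) = \frac{18 \cdot 6^{n}}{5} - \frac{3}{5}.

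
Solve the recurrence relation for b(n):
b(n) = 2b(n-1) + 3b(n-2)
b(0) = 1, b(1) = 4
Characteristic equation: x² - 2x - 3 = 0, which factors as (x - (-1))(x - (3)) = 0.
Roots r₁ = -1, r₂ = 3 (distinct).
General solution: b(n) = A·(-1)^n + B·(3)^n.
From b(0) = 1: A + B = 1.
From b(1) = 4: -A + 3B = 4.
Solving: A = - \frac{1}{4}, B = \frac{5}{4}.
So b(n) = - \frac{\left(-1\right)^{n}}{4} + \frac{5 \cdot 3^{n}}{4}.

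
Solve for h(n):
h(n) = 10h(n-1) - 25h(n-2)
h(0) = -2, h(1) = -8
Characteristic equation: x² - 10x + 25 = 0, which is (x - (5))².
Repeated root r = 5.
General solution: h(n) = (A + Bn)·(5)^n.
From h(0) = -2: A = -2.
From h(1) = -8: (A + B)·(5) = -8 ⇒ B = \frac{2}{5}.
So h(n) = \left(\frac{2 n}{5} - 2\right) \cdot (5)^n.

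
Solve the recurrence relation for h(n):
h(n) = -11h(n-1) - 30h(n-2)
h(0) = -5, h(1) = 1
Characteristic equation: x² + 11x + 30 = 0, which factors as (x - (-6))(x - (-5)) = 0.
Roots r₁ = -6, r₂ = -5 (distinct).
General solution: h(n) = A·(-6)^n + B·(-5)^n.
From h(0) = -5: A + B = -5.
From h(1) = 1: -6A - 5B = 1.
Solving: A = 24, B = -29.
So h(n) = - 29 \left(-5\right)^{n} + 24 \left(-6\right)^{n}.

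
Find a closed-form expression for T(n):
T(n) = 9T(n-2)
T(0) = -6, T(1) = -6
Characteristic equation: x² - 9 = 0, which factors as (x - (-3))(x - (3)) = 0.
Roots r₁ = -3, r₂ = 3 (distinct).
General solution: T(n) = A·(-3)^n + B·(3)^n.
From T(0) = -6: A + B = -6.
From T(1) = -6: -3A + 3B = -6.
Solving: A = -2, B = -4.
So T(n) = - 2 \left(-3\right)^{n} - 4 \cdot 3^{n}.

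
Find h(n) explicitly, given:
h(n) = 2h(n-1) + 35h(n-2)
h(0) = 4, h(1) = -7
Characteristic equation: x² - 2x - 35 = 0, which factors as (x - (-5))(x - (7)) = 0.
Roots r₁ = -5, r₂ = 7 (distinct).
General solution: h(n) = A·(-5)^n + B·(7)^n.
From h(0) = 4: A + B = 4.
From h(1) = -7: -5A + 7B = -7.
Solving: A = \frac{35}{12}, B = \frac{13}{12}.
So h(n) = \frac{35 \left(-5\right)^{n}}{12} + \frac{13 \cdot 7^{n}}{12}.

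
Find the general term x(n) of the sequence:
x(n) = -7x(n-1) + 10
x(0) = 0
First-order linear non-homogeneous.
Homogeneous solution: x_h(n) = A·(-7)^n.
Try constant particular solution x_p = K: K = -7K + 10 ⇒ K = \frac{5}{4}.
General: x(n) = A·(-7)^n + \frac{5}{4}.
Apply x(0) = 0: A + \frac{5}{4} = 0 ⇒ A = - \frac{5}{4}.
So x(n) = \frac{5}{4} - \frac{5 \left(-7\right)^{n}}{4}.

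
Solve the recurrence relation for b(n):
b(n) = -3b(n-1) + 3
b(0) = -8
First-order linear non-homogeneous.
Homogeneous solution: b_h(n) = A·(-3)^n.
Try constant particular solution b_p = K: K = -3K + 3 ⇒ K = \frac{3}{4}.
General: b(n) = A·(-3)^n + \frac{3}{4}.
Apply b(0) = -8: A + \frac{3}{4} = -8 ⇒ A = - \frac{35}{4}.
So b(n) = \frac{3}{4} - \frac{35 \left(-3\right)^{n}}{4}.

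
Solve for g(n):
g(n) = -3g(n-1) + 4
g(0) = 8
First-order linear non-homogeneous.
Homogeneous solution: g_h(n) = A·(-3)^n.
Try constant particular solution g_p = K: K = -3K + 4 ⇒ K = 1.
General: g(n) = A·(-3)^n + 1.
Apply g(0) = 8: A + 1 = 8 ⇒ A = 7.
So g(n) = 7 \left(-3\right)^{n} + 1.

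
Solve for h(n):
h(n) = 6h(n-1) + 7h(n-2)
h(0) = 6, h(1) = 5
Characteristic equation: x² - 6x - 7 = 0, which factors as (x - (7))(x - (-1)) = 0.
Roots r₁ = 7, r₂ = -1 (distinct).
General solution: h(n) = A·(7)^n + B·(-1)^n.
From h(0) = 6: A + B = 6.
From h(1) = 5: 7A - B = 5.
Solving: A = \frac{11}{8}, B = \frac{37}{8}.
So h(n) = \frac{37 \left(-1\right)^{n}}{8} + \frac{11 \cdot 7^{n}}{8}.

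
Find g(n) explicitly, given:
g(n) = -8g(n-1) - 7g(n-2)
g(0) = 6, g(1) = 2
Characteristic equation: x² + 8x + 7 = 0, which factors as (x - (-1))(x - (-7)) = 0.
Roots r₁ = -1, r₂ = -7 (distinct).
General solution: g(n) = A·(-1)^n + B·(-7)^n.
From g(0) = 6: A + B = 6.
From g(1) = 2: -A - 7B = 2.
Solving: A = \frac{22}{3}, B = - \frac{4}{3}.
So g(n) = \frac{22 \left(-1\right)^{n}}{3} - \frac{4 \left(-7\right)^{n}}{3}.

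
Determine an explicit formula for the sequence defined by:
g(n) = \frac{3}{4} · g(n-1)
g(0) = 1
Pure geometric recurrence with ratio \frac{3}{4}.
By induction g(n) = g(0) · (\frac{3}{4})^n = \left(\frac{3}{4}\right)^{n}.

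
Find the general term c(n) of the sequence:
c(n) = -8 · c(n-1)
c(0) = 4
Pure geometric recurrence with ratio -8.
By induction c(n) = c(0) · (-8)^n = 4 \left(-8\right)^{n}.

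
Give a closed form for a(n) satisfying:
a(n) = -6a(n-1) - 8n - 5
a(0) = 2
First-order linear with linear forcing.
Homogeneous solution: a_h(n) = A·(-6)^n.
Try particular a_p(n) = pn + q. Substituting:
  pn + q = -6(p(n-1) + q) - 8n - 5.
Matching the n-coefficient: p = -6p - 8 ⇒ p = - \frac{8}{7}.
Matching constants: q = 6p - 6q - 5 ⇒ q = - \frac{83}{49}.
General: a(n) = A·(-6)^n - \frac{8 n}{7} - \frac{83}{49}.
Apply a(0) = 2: A - \frac{83}{49} = 2 ⇒ A = \frac{181}{49}.
So a(n) = \frac{181 \left(-6\right)^{n}}{49} - \frac{8 n}{7} - \frac{83}{49}.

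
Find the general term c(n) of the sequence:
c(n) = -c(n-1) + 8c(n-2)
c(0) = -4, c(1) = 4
Characteristic equation: x² + x - 8 = 0.
Discriminant Δ = (-1)² + 4·(8) = 33.
Roots r₁,₂ = (-1 ± √33)/2, so r₁ = - \frac{1}{2} + \frac{\sqrt{33}}{2}, r₂ = - \frac{\sqrt{33}}{2} - \frac{1}{2}.
General solution: c(n) = A·r₁^n + B·r₂^n.
From the initial conditions, A + B = -4 and r₁A + r₂B = 4.
Since r₁ - r₂ = √33: A = (4 - (-4)r₂)/√33 = -2 + \frac{2 \sqrt{33}}{33}, and B = -4 - A = -2 - \frac{2 \sqrt{33}}{33}.
So c(n) = \left(-2 + \frac{2 \sqrt{33}}{33}\right)\left(- \frac{1}{2} + \frac{\sqrt{33}}{2}\right)^n + \left(-2 - \frac{2 \sqrt{33}}{33}\right)\left(- \frac{\sqrt{33}}{2} - \frac{1}{2}\right)^n.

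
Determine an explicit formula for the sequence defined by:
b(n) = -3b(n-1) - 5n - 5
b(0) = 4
First-order linear with linear forcing.
Homogeneous solution: b_h(n) = A·(-3)^n.
Try particular b_p(n) = pn + q. Substituting:
  pn + q = -3(p(n-1) + q) - 5n - 5.
Matching the n-coefficient: p = -3p - 5 ⇒ p = - \frac{5}{4}.
Matching constants: q = 3p - 3q - 5 ⇒ q = - \frac{35}{16}.
General: b(n) = A·(-3)^n - \frac{5 n}{4} - \frac{35}{16}.
Apply b(0) = 4: A - \frac{35}{16} = 4 ⇒ A = \frac{99}{16}.
So b(n) = \frac{99 \left(-3\right)^{n}}{16} - \frac{5 n}{4} - \frac{35}{16}.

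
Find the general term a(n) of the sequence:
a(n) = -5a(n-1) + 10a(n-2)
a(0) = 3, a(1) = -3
Characteristic equation: x² + 5x - 10 = 0.
Discriminant Δ = (-5)² + 4·(10) = 65.
Roots r₁,₂ = (-5 ± √65)/2, so r₁ = - \frac{5}{2} + \frac{\sqrt{65}}{2}, r₂ = - \frac{\sqrt{65}}{2} - \frac{5}{2}.
General solution: a(n) = A·r₁^n + B·r₂^n.
From the initial conditions, A + B = 3 and r₁A + r₂B = -3.
Since r₁ - r₂ = √65: A = (-3 - (3)r₂)/√65 = \frac{9 \sqrt{65}}{130} + \frac{3}{2}, and B = 3 - A = \frac{3}{2} - \frac{9 \sqrt{65}}{130}.
So a(n) = \left(\frac{9 \sqrt{65}}{130} + \frac{3}{2}\right)\left(- \frac{5}{2} + \frac{\sqrt{65}}{2}\right)^n + \left(\frac{3}{2} - \frac{9 \sqrt{65}}{130}\right)\left(- \frac{\sqrt{65}}{2} - \frac{5}{2}\right)^n.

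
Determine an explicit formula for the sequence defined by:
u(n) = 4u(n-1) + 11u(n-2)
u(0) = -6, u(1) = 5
Characteristic equation: x² - 4x - 11 = 0.
Discriminant Δ = (4)² + 4·(11) = 60.
Roots r₁,₂ = (4 ± √60)/2, so r₁ = 2 + \sqrt{15}, r₂ = 2 - \sqrt{15}.
General solution: u(n) = A·r₁^n + B·r₂^n.
From the initial conditions, A + B = -6 and r₁A + r₂B = 5.
Since r₁ - r₂ = √60: A = (5 - (-6)r₂)/√60 = -3 + \frac{17 \sqrt{15}}{30}, and B = -6 - A = -3 - \frac{17 \sqrt{15}}{30}.
So u(n) = \left(-3 + \frac{17 \sqrt{15}}{30}\right)\left(2 + \sqrt{15}\right)^n + \left(-3 - \frac{17 \sqrt{15}}{30}\right)\left(2 - \sqrt{15}\right)^n.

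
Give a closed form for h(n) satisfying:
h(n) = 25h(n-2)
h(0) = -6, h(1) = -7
Characteristic equation: x² - 25 = 0, which factors as (x - (5))(x - (-5)) = 0.
Roots r₁ = 5, r₂ = -5 (distinct).
General solution: h(n) = A·(5)^n + B·(-5)^n.
From h(0) = -6: A + B = -6.
From h(1) = -7: 5A - 5B = -7.
Solving: A = - \frac{37}{10}, B = - \frac{23}{10}.
So h(n) = - \frac{23 \left(-5\right)^{n}}{10} - \frac{37 \cdot 5^{n}}{10}.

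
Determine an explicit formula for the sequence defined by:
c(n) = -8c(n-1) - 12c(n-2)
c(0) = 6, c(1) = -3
Characteristic equation: x² + 8x + 12 = 0, which factors as (x - (-2))(x - (-6)) = 0.
Roots r₁ = -2, r₂ = -6 (distinct).
General solution: c(n) = A·(-2)^n + B·(-6)^n.
From c(0) = 6: A + B = 6.
From c(1) = -3: -2A - 6B = -3.
Solving: A = \frac{33}{4}, B = - \frac{9}{4}.
So c(n) = \frac{33 \left(-2\right)^{n}}{4} - \frac{9 \left(-6\right)^{n}}{4}.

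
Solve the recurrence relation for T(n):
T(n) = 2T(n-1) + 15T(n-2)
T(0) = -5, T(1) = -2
Characteristic equation: x² - 2x - 15 = 0, which factors as (x - (-3))(x - (5)) = 0.
Roots r₁ = -3, r₂ = 5 (distinct).
General solution: T(n) = A·(-3)^n + B·(5)^n.
From T(0) = -5: A + B = -5.
From T(1) = -2: -3A + 5B = -2.
Solving: A = - \frac{23}{8}, B = - \frac{17}{8}.
So T(n) = - \frac{23 \left(-3\right)^{n}}{8} - \frac{17 \cdot 5^{n}}{8}.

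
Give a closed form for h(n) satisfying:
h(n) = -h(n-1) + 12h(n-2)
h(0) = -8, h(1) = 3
Characteristic equation: x² + x - 12 = 0, which factors as (x - (3))(x - (-4)) = 0.
Roots r₁ = 3, r₂ = -4 (distinct).
General solution: h(n) = A·(3)^n + B·(-4)^n.
From h(0) = -8: A + B = -8.
From h(1) = 3: 3A - 4B = 3.
Solving: A = - \frac{29}{7}, B = - \frac{27}{7}.
So h(n) = - \frac{27 \left(-4\right)^{n}}{7} - \frac{29 \cdot 3^{n}}{7}.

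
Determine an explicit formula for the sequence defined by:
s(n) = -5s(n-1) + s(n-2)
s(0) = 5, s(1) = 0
Characteristic equation: x² + 5x - 1 = 0.
Discriminant Δ = (-5)² + 4·(1) = 29.
Roots r₁,₂ = (-5 ± √29)/2, so r₁ = - \frac{5}{2} + \frac{\sqrt{29}}{2}, r₂ = - \frac{\sqrt{29}}{2} - \frac{5}{2}.
General solution: s(n) = A·r₁^n + B·r₂^n.
From the initial conditions, A + B = 5 and r₁A + r₂B = 0.
Since r₁ - r₂ = √29: A = (0 - (5)r₂)/√29 = \frac{25 \sqrt{29}}{58} + \frac{5}{2}, and B = 5 - A = \frac{5}{2} - \frac{25 \sqrt{29}}{58}.
So s(n) = \left(\frac{25 \sqrt{29}}{58} + \frac{5}{2}\right)\left(- \frac{5}{2} + \frac{\sqrt{29}}{2}\right)^n + \left(\frac{5}{2} - \frac{25 \sqrt{29}}{58}\right)\left(- \frac{\sqrt{29}}{2} - \frac{5}{2}\right)^n.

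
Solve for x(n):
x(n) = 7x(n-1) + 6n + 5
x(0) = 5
First-order linear with linear forcing.
Homogeneous solution: x_h(n) = A·(7)^n.
Try particular x_p(n) = pn + q. Substituting:
  pn + q = 7(p(n-1) + q) + 6n + 5.
Matching the n-coefficient: p = 7p + 6 ⇒ p = -1.
Matching constants: q = -7p + 7q + 5 ⇒ q = -2.
General: x(n) = A·(7)^n - n - 2.
Apply x(0) = 5: A - 2 = 5 ⇒ A = 7.
So x(n) = 7 \cdot 7^{n} - n - 2.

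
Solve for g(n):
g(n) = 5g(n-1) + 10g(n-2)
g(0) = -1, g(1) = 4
Characteristic equation: x² - 5x - 10 = 0.
Discriminant Δ = (5)² + 4·(10) = 65.
Roots r₁,₂ = (5 ± √65)/2, so r₁ = \frac{5}{2} + \frac{\sqrt{65}}{2}, r₂ = \frac{5}{2} - \frac{\sqrt{65}}{2}.
General solution: g(n) = A·r₁^n + B·r₂^n.
From the initial conditions, A + B = -1 and r₁A + r₂B = 4.
Since r₁ - r₂ = √65: A = (4 - (-1)r₂)/√65 = - \frac{1}{2} + \frac{\sqrt{65}}{10}, and B = -1 - A = - \frac{\sqrt{65}}{10} - \frac{1}{2}.
So g(n) = \left(- \frac{1}{2} + \frac{\sqrt{65}}{10}\right)\left(\frac{5}{2} + \frac{\sqrt{65}}{2}\right)^n + \left(- \frac{\sqrt{65}}{10} - \frac{1}{2}\right)\left(\frac{5}{2} - \frac{\sqrt{65}}{2}\right)^n.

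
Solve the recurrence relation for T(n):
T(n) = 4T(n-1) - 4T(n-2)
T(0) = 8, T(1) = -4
Characteristic equation: x² - 4x + 4 = 0, which is (x - (2))².
Repeated root r = 2.
General solution: T(n) = (A + Bn)·(2)^n.
From T(0) = 8: A = 8.
From T(1) = -4: (A + B)·(2) = -4 ⇒ B = -10.
So T(n) = \left(8 - 10 n\right) \cdot (2)^n.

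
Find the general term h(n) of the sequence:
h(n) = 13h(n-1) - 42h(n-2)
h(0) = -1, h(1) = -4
Characteristic equation: x² - 13x + 42 = 0, which factors as (x - (6))(x - (7)) = 0.
Roots r₁ = 6, r₂ = 7 (distinct).
General solution: h(n) = A·(6)^n + B·(7)^n.
From h(0) = -1: A + B = -1.
From h(1) = -4: 6A + 7B = -4.
Solving: A = -3, B = 2.
So h(n) = - 3 \cdot 6^{n} + 2 \cdot 7^{n}.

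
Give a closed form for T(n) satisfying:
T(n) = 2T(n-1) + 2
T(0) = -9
First-order linear non-homogeneous.
Homogeneous solution: T_h(n) = A·(2)^n.
Try constant particular solution T_p = K: K = 2K + 2 ⇒ K = -2.
General: T(n) = A·(2)^n - 2.
Apply T(0) = -9: A - 2 = -9 ⇒ A = -7.
So T(n) = - 7 \cdot 2^{n} - 2.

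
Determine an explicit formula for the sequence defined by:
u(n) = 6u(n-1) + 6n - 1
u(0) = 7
First-order linear with linear forcing.
Homogeneous solution: u_h(n) = A·(6)^n.
Try particular u_p(n) = pn + q. Substituting:
  pn + q = 6(p(n-1) + q) + 6n - 1.
Matching the n-coefficient: p = 6p + 6 ⇒ p = - \frac{6}{5}.
Matching constants: q = -6p + 6q - 1 ⇒ q = - \frac{31}{25}.
General: u(n) = A·(6)^n - \frac{6 n}{5} - \frac{31}{25}.
Apply u(0) = 7: A - \frac{31}{25} = 7 ⇒ A = \frac{206}{25}.
So u(n) = \frac{206 \cdot 6^{n}}{25} - \frac{6 n}{5} - \frac{31}{25}.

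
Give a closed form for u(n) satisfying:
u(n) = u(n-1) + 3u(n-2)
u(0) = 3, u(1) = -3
Characteristic equation: x² - x - 3 = 0.
Discriminant Δ = (1)² + 4·(3) = 13.
Roots r₁,₂ = (1 ± √13)/2, so r₁ = \frac{1}{2} + \frac{\sqrt{13}}{2}, r₂ = \frac{1}{2} - \frac{\sqrt{13}}{2}.
General solution: u(n) = A·r₁^n + B·r₂^n.
From the initial conditions, A + B = 3 and r₁A + r₂B = -3.
Since r₁ - r₂ = √13: A = (-3 - (3)r₂)/√13 = \frac{3}{2} - \frac{9 \sqrt{13}}{26}, and B = 3 - A = \frac{9 \sqrt{13}}{26} + \frac{3}{2}.
So u(n) = \left(\frac{3}{2} - \frac{9 \sqrt{13}}{26}\right)\left(\frac{1}{2} + \frac{\sqrt{13}}{2}\right)^n + \left(\frac{9 \sqrt{13}}{26} + \frac{3}{2}\right)\left(\frac{1}{2} - \frac{\sqrt{13}}{2}\right)^n.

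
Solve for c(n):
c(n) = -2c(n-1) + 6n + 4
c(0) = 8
First-order linear with linear forcing.
Homogeneous solution: c_h(n) = A·(-2)^n.
Try particular c_p(n) = pn + q. Substituting:
  pn + q = -2(p(n-1) + q) + 6n + 4.
Matching the n-coefficient: p = -2p + 6 ⇒ p = 2.
Matching constants: q = 2p - 2q + 4 ⇒ q = \frac{8}{3}.
General: c(n) = A·(-2)^n + 2 n + \frac{8}{3}.
Apply c(0) = 8: A + \frac{8}{3} = 8 ⇒ A = \frac{16}{3}.
So c(n) = \frac{16 \left(-2\right)^{n}}{3} + 2 n + \frac{8}{3}.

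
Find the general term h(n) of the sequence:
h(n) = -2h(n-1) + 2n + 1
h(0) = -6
First-order linear with linear forcing.
Homogeneous solution: h_h(n) = A·(-2)^n.
Try particular h_p(n) = pn + q. Substituting:
  pn + q = -2(p(n-1) + q) + 2n + 1.
Matching the n-coefficient: p = -2p + 2 ⇒ p = \frac{2}{3}.
Matching constants: q = 2p - 2q + 1 ⇒ q = \frac{7}{9}.
General: h(n) = A·(-2)^n + \frac{2 n}{3} + \frac{7}{9}.
Apply h(0) = -6: A + \frac{7}{9} = -6 ⇒ A = - \frac{61}{9}.
So h(n) = - \frac{61 \left(-2\right)^{n}}{9} + \frac{2 n}{3} + \frac{7}{9}.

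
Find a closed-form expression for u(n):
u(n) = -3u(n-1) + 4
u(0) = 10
First-order linear non-homogeneous.
Homogeneous solution: u_h(n) = A·(-3)^n.
Try constant particular solution u_p = K: K = -3K + 4 ⇒ K = 1.
General: u(n) = A·(-3)^n + 1.
Apply u(0) = 10: A + 1 = 10 ⇒ A = 9.
So u(n) = 9 \left(-3\right)^{n} + 1.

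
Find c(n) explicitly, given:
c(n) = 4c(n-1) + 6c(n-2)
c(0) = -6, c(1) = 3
Characteristic equation: x² - 4x - 6 = 0.
Discriminant Δ = (4)² + 4·(6) = 40.
Roots r₁,₂ = (4 ± √40)/2, so r₁ = 2 + \sqrt{10}, r₂ = 2 - \sqrt{10}.
General solution: c(n) = A·r₁^n + B·r₂^n.
From the initial conditions, A + B = -6 and r₁A + r₂B = 3.
Since r₁ - r₂ = √40: A = (3 - (-6)r₂)/√40 = -3 + \frac{3 \sqrt{10}}{4}, and B = -6 - A = -3 - \frac{3 \sqrt{10}}{4}.
So c(n) = \left(-3 + \frac{3 \sqrt{10}}{4}\right)\left(2 + \sqrt{10}\right)^n + \left(-3 - \frac{3 \sqrt{10}}{4}\right)\left(2 - \sqrt{10}\right)^n.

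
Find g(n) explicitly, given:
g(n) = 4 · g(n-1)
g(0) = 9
Pure geometric recurrence with ratio 4.
By induction g(n) = g(0) · (4)^n = 9 \cdot 4^{n}.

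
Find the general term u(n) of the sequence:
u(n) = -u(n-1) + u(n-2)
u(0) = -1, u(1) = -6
Characteristic equation: x² + x - 1 = 0.
Discriminant Δ = (-1)² + 4·(1) = 5.
Roots r₁,₂ = (-1 ± √5)/2, so r₁ = - \frac{1}{2} + \frac{\sqrt{5}}{2}, r₂ = - \frac{\sqrt{5}}{2} - \frac{1}{2}.
General solution: u(n) = A·r₁^n + B·r₂^n.
From the initial conditions, A + B = -1 and r₁A + r₂B = -6.
Since r₁ - r₂ = √5: A = (-6 - (-1)r₂)/√5 = - \frac{13 \sqrt{5}}{10} - \frac{1}{2}, and B = -1 - A = - \frac{1}{2} + \frac{13 \sqrt{5}}{10}.
So u(n) = \left(- \frac{13 \sqrt{5}}{10} - \frac{1}{2}\right)\left(- \frac{1}{2} + \frac{\sqrt{5}}{2}\right)^n + \left(- \frac{1}{2} + \frac{13 \sqrt{5}}{10}\right)\left(- \frac{\sqrt{5}}{2} - \frac{1}{2}\right)^n.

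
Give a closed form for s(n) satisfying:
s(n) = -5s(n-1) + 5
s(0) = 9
First-order linear non-homogeneous.
Homogeneous solution: s_h(n) = A·(-5)^n.
Try constant particular solution s_p = K: K = -5K + 5 ⇒ K = \frac{5}{6}.
General: s(n) = A·(-5)^n + \frac{5}{6}.
Apply s(0) = 9: A + \frac{5}{6} = 9 ⇒ A = \frac{49}{6}.
So s(n) = \frac{49 \left(-5\right)^{n}}{6} + \frac{5}{6}.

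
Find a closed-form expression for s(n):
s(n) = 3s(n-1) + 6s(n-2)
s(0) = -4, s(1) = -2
Characteristic equation: x² - 3x - 6 = 0.
Discriminant Δ = (3)² + 4·(6) = 33.
Roots r₁,₂ = (3 ± √33)/2, so r₁ = \frac{3}{2} + \frac{\sqrt{33}}{2}, r₂ = \frac{3}{2} - \frac{\sqrt{33}}{2}.
General solution: s(n) = A·r₁^n + B·r₂^n.
From the initial conditions, A + B = -4 and r₁A + r₂B = -2.
Since r₁ - r₂ = √33: A = (-2 - (-4)r₂)/√33 = -2 + \frac{4 \sqrt{33}}{33}, and B = -4 - A = -2 - \frac{4 \sqrt{33}}{33}.
So s(n) = \left(-2 + \frac{4 \sqrt{33}}{33}\right)\left(\frac{3}{2} + \frac{\sqrt{33}}{2}\right)^n + \left(-2 - \frac{4 \sqrt{33}}{33}\right)\left(\frac{3}{2} - \frac{\sqrt{33}}{2}\right)^n.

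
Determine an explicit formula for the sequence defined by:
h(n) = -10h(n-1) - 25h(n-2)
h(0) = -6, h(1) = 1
Characteristic equation: x² + 10x + 25 = 0, which is (x - (-5))².
Repeated root r = -5.
General solution: h(n) = (A + Bn)·(-5)^n.
From h(0) = -6: A = -6.
From h(1) = 1: (A + B)·(-5) = 1 ⇒ B = \frac{29}{5}.
So h(n) = \left(\frac{29 n}{5} - 6\right) \cdot (-5)^n.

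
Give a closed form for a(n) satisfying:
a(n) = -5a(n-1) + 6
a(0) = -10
First-order linear non-homogeneous.
Homogeneous solution: a_h(n) = A·(-5)^n.
Try constant particular solution a_p = K: K = -5K + 6 ⇒ K = 1.
General: a(n) = A·(-5)^n + 1.
Apply a(0) = -10: A + 1 = -10 ⇒ A = -11.
So a(n) = 1 - 11 \left(-5\right)^{n}.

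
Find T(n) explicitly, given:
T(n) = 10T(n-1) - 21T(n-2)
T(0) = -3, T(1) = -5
Characteristic equation: x² - 10x + 21 = 0, which factors as (x - (3))(x - (7)) = 0.
Roots r₁ = 3, r₂ = 7 (distinct).
General solution: T(n) = A·(3)^n + B·(7)^n.
From T(0) = -3: A + B = -3.
From T(1) = -5: 3A + 7B = -5.
Solving: A = -4, B = 1.
So T(n) = - 4 \cdot 3^{n} + 7^{n}.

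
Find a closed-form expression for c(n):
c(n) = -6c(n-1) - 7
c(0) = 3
First-order linear non-homogeneous.
Homogeneous solution: c_h(n) = A·(-6)^n.
Try constant particular solution c_p = K: K = -6K - 7 ⇒ K = -1.
General: c(n) = A·(-6)^n - 1.
Apply c(0) = 3: A - 1 = 3 ⇒ A = 4.
So c(n) = 4 \left(-6\right)^{n} - 1.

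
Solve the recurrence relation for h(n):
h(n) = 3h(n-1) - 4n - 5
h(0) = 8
First-order linear with linear forcing.
Homogeneous solution: h_h(n) = A·(3)^n.
Try particular h_p(n) = pn + q. Substituting:
  pn + q = 3(p(n-1) + q) - 4n - 5.
Matching the n-coefficient: p = 3p - 4 ⇒ p = 2.
Matching constants: q = -3p + 3q - 5 ⇒ q = \frac{11}{2}.
General: h(n) = A·(3)^n + 2 n + \frac{11}{2}.
Apply h(0) = 8: A + \frac{11}{2} = 8 ⇒ A = \frac{5}{2}.
So h(n) = \frac{5 \cdot 3^{n}}{2} + 2 n + \frac{11}{2}.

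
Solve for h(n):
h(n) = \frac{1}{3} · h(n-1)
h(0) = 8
Pure geometric recurrence with ratio \frac{1}{3}.
By induction h(n) = h(0) · (\frac{1}{3})^n = 8 \cdot 3^{- n}.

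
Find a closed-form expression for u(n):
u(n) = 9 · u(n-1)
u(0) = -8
Pure geometric recurrence with ratio 9.
By induction u(n) = u(0) · (9)^n = - 8 \cdot 9^{n}.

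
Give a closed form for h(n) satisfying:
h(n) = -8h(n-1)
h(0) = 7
This is a homogeneous first-order recurrence with ratio -8.
By induction h(n) = h(0) · (-8)^n = 7 \left(-8\right)^{n}.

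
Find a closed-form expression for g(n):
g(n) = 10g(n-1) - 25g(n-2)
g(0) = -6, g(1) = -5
Characteristic equation: x² - 10x + 25 = 0, which is (x - (5))².
Repeated root r = 5.
General solution: g(n) = (A + Bn)·(5)^n.
From g(0) = -6: A = -6.
From g(1) = -5: (A + B)·(5) = -5 ⇒ B = 5.
So g(n) = \left(5 n - 6\right) \cdot (5)^n.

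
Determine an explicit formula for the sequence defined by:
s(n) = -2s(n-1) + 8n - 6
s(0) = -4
First-order linear with linear forcing.
Homogeneous solution: s_h(n) = A·(-2)^n.
Try particular s_p(n) = pn + q. Substituting:
  pn + q = -2(p(n-1) + q) + 8n - 6.
Matching the n-coefficient: p = -2p + 8 ⇒ p = \frac{8}{3}.
Matching constants: q = 2p - 2q - 6 ⇒ q = - \frac{2}{9}.
General: s(n) = A·(-2)^n + \frac{8 n}{3} - \frac{2}{9}.
Apply s(0) = -4: A - \frac{2}{9} = -4 ⇒ A = - \frac{34}{9}.
So s(n) = - \frac{34 \left(-2\right)^{n}}{9} + \frac{8 n}{3} - \frac{2}{9}.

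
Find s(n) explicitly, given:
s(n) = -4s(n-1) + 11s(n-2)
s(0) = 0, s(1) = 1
Characteristic equation: x² + 4x - 11 = 0.
Discriminant Δ = (-4)² + 4·(11) = 60.
Roots r₁,₂ = (-4 ± √60)/2, so r₁ = -2 + \sqrt{15}, r₂ = - \sqrt{15} - 2.
General solution: s(n) = A·r₁^n + B·r₂^n.
From the initial conditions, A + B = 0 and r₁A + r₂B = 1.
Since r₁ - r₂ = √60: A = (1 - (0)r₂)/√60 = \frac{\sqrt{15}}{30}, and B = 0 - A = - \frac{\sqrt{15}}{30}.
So s(n) = \left(\frac{\sqrt{15}}{30}\right)\left(-2 + \sqrt{15}\right)^n + \left(- \frac{\sqrt{15}}{30}\right)\left(- \sqrt{15} - 2\right)^n.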